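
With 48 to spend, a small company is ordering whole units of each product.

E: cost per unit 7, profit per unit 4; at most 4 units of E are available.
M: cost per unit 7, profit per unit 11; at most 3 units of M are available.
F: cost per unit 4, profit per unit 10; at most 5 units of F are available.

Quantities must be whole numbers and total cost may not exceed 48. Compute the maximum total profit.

87

This is a bounded integer knapsack.
F has the best ratio (10/4); taking only F gives at most 5×10 = 50 (stopped by the supply cap of 5).
Mixing does better — 1×E, 3×M, and 5×F: cost 48 ≤ 48, profit 1·4 + 3·11 + 5·10 = 87.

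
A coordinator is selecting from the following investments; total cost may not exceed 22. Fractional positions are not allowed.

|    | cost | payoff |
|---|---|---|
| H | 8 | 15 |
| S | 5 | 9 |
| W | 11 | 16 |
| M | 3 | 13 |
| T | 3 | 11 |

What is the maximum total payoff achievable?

49

Allowing fractional choices, the relaxed optimum would be about 52.4, but investments are indivisible.
H + W + M: cost 8 + 11 + 3 = 22 ≤ 22, payoff 15 + 16 + 13 = 44.
H + S + M + T: cost 8 + 5 + 3 + 3 = 19 ≤ 22, payoff 15 + 9 + 13 + 11 = 48.
S + W + M + T: cost 5 + 11 + 3 + 3 = 22 ≤ 22, payoff 9 + 16 + 13 + 11 = 49.
Best is S, W, M, and T with total payoff 49.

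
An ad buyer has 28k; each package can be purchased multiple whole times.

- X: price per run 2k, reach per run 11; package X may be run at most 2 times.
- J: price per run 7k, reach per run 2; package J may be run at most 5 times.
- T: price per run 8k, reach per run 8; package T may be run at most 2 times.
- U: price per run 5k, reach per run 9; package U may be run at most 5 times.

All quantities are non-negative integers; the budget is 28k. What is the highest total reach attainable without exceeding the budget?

58

This is a bounded integer knapsack.
X has the best ratio (11/2); taking only X gives at most 2×11 = 22 (stopped by the supply cap of 2).
Mixing does better — 2×X and 4×U: price 24 ≤ 28, reach 2·11 + 4·9 = 58.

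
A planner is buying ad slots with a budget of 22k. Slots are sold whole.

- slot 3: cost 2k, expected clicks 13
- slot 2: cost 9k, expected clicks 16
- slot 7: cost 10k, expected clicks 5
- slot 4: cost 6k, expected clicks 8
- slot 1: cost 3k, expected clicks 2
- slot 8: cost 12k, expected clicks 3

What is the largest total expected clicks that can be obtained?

39

Allowing fractional choices, the relaxed optimum would be about 40.0, but ad slots are indivisible.
slot 3 + slot 2 + slot 4: cost 2 + 9 + 6 = 17 ≤ 22, expected clicks 13 + 16 + 8 = 37.
slot 3 + slot 2 + slot 4 + slot 1: cost 2 + 9 + 6 + 3 = 20 ≤ 22, expected clicks 13 + 16 + 8 + 2 = 39.
slot 3 + slot 2 + slot 7: cost 2 + 9 + 10 = 21 ≤ 22, expected clicks 13 + 16 + 5 = 34.
Best is slot 3, slot 2, slot 4, and slot 1 with total expected clicks 39.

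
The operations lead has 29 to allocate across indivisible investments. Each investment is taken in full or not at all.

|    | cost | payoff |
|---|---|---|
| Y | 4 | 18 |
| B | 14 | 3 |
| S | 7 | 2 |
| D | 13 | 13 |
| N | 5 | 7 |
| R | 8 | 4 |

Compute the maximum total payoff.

40

Take Y, S, D, and N: cost 4 + 7 + 13 + 5 = 29 ≤ 29, payoff 18 + 2 + 13 + 7 = 40.
No other feasible combination does better.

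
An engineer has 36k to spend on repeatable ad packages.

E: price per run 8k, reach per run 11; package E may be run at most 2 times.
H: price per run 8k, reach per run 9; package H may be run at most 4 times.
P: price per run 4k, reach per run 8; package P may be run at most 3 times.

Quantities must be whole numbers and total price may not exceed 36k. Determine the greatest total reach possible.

55

P has the best ratio (8/4); taking only P gives at most 3×8 = 24 (stopped by the supply cap of 3).
Mixing does better — 2×E, 1×H, and 3×P: price 36 ≤ 36, reach 2·11 + 1·9 + 3·8 = 55.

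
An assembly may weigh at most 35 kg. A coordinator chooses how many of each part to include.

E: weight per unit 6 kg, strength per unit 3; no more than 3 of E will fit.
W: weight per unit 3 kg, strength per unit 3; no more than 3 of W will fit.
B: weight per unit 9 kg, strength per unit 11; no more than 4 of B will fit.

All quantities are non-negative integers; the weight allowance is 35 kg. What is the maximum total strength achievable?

39

This is a bounded integer knapsack.
B has the best ratio (11/9); taking only B gives at most 3×11 = 33 (stopped by the weight limit).
Mixing does better — 2×W and 3×B: weight 33 ≤ 35, strength 2·3 + 3·11 = 39.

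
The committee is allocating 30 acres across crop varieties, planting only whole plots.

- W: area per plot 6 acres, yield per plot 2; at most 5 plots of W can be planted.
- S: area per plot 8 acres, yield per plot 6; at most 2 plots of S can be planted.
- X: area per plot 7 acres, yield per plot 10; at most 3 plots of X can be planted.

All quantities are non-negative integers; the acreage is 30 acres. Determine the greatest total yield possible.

36

This is a bounded integer knapsack.
X has the best ratio (10/7); taking only X gives at most 3×10 = 30 (stopped by the supply cap of 3).
Mixing does better — 1×S and 3×X: area 29 ≤ 30, yield 1·6 + 3·10 = 36.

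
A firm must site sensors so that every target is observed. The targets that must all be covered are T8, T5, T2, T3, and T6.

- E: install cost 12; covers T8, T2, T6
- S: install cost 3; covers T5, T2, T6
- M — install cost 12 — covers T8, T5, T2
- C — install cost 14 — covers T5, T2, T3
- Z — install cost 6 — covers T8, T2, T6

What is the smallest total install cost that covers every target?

20

The greedy cost-per-new-target heuristic would pick S, Z, and C for 23, but a cheaper cover exists.
Choose C and Z: together they cover T8, T5, T2, T3, T6 — every target.
Total install cost: 14 + 6 = 20.
No cover costs less than 20.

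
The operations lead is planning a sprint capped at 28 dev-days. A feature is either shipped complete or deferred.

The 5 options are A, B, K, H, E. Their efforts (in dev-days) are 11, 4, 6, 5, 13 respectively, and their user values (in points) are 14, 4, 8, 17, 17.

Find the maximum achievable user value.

Treat it as a binary knapsack problem.
A + B + K + H: effort 11 + 4 + 6 + 5 = 26 ≤ 28, user value 14 + 4 + 8 + 17 = 43.
B + K + H + E: effort 4 + 6 + 5 + 13 = 28 ≤ 28, user value 4 + 8 + 17 + 17 = 46.
Best is B, K, H, and E with total user value 46.

46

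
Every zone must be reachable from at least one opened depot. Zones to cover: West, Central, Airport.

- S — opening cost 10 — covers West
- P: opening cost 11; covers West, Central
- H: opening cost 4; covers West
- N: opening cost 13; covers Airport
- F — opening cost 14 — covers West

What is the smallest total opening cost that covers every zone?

This is an integer covering problem.
The greedy cost-per-new-zone heuristic would pick H, P, and N for 28, but a cheaper cover exists.
Choose P and N: together they cover West, Central, Airport — every zone.
Total opening cost: 11 + 13 = 24.
No cover costs less than 24.

24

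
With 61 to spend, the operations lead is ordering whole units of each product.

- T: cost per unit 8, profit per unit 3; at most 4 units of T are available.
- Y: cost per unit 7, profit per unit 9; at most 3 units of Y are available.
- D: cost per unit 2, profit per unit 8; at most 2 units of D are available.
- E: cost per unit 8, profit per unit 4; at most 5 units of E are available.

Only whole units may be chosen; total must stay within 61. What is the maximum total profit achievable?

D has the best ratio (8/2); taking only D gives at most 2×8 = 16 (stopped by the supply cap of 2).
Mixing does better — 3×Y, 2×D, and 4×E: cost 57 ≤ 61, profit 3·9 + 2·8 + 4·4 = 59.

59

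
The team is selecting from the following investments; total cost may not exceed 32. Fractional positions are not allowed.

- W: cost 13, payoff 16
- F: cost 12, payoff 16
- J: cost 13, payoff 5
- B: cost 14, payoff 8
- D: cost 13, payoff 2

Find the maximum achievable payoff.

Treat it as a binary knapsack problem.
W + B: cost 13 + 14 = 27 ≤ 32, payoff 16 + 8 = 24.
W + F: cost 13 + 12 = 25 ≤ 32, payoff 16 + 16 = 32.
F + B: cost 12 + 14 = 26 ≤ 32, payoff 16 + 8 = 24.
Best is W and F with total payoff 32.

32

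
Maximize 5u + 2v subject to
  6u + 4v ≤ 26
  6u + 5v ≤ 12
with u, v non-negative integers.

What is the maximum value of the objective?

(u,v)=(2,0): 6·2+4·0=12≤26, 6·2+5·0=12≤12, objective 10.
(u,v)=(1,1): 6·1+4·1=10≤26, 6·1+5·1=11≤12, objective 7.
(u,v)=(1,0): 6·1+4·0=6≤26, 6·1+5·0=6≤12, objective 5.
Maximum is 10 at (u,v)=(2,0).

10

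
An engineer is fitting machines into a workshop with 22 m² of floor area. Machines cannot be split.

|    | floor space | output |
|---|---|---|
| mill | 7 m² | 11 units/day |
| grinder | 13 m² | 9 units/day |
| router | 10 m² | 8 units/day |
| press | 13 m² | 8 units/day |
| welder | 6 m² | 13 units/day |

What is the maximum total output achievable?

Allowing fractional choices, the relaxed optimum would be about 31.2, but machines are indivisible.
mill + welder: floor space 7 + 6 = 13 ≤ 22, output 11 + 13 = 24.
grinder + welder: floor space 13 + 6 = 19 ≤ 22, output 9 + 13 = 22.
router + welder: floor space 10 + 6 = 16 ≤ 22, output 8 + 13 = 21.
Best is mill and welder with total output 24.

24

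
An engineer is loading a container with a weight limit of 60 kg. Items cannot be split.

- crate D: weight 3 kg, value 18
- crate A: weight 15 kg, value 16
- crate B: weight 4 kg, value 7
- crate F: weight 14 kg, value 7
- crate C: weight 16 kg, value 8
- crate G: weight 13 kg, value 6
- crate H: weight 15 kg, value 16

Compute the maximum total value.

65

Allowing fractional choices, the relaxed optimum would be about 68.5, but items are indivisible.
crate D + crate A + crate B + crate F + crate H: weight 3 + 15 + 4 + 14 + 15 = 51 ≤ 60, value 18 + 16 + 7 + 7 + 16 = 64.
crate D + crate A + crate B + crate C + crate H: weight 3 + 15 + 4 + 16 + 15 = 53 ≤ 60, value 18 + 16 + 7 + 8 + 16 = 65.
Best is crate D, crate A, crate B, crate C, and crate H with total value 65.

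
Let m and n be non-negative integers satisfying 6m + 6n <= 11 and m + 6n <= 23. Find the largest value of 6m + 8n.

(m,n)=(0,1) is feasible, giving 8.
(m,n)=(1,0) is feasible, giving 6.
(m,n)=(0,0) is feasible, giving 0.
No feasible integer point exceeds 8.

8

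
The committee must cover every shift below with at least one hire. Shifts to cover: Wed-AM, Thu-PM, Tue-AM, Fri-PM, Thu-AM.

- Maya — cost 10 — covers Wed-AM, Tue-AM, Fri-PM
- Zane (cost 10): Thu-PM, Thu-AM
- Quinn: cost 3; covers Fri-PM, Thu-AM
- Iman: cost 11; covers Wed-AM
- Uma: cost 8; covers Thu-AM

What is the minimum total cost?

20

Choose Maya and Zane: together they cover Wed-AM, Thu-PM, Tue-AM, Fri-PM, Thu-AM — every shift.
Total cost: 10 + 10 = 20.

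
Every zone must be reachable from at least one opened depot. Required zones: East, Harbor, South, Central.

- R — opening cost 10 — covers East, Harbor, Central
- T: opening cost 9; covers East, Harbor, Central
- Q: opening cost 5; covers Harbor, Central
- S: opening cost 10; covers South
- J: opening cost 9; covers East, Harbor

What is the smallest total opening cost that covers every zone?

The greedy cost-per-new-zone heuristic would pick Q, T, and S for 24, but a cheaper cover exists.
Choose T and S: together they cover East, Harbor, South, Central — every zone.
Total opening cost: 9 + 10 = 19.
No cover costs less than 19.

19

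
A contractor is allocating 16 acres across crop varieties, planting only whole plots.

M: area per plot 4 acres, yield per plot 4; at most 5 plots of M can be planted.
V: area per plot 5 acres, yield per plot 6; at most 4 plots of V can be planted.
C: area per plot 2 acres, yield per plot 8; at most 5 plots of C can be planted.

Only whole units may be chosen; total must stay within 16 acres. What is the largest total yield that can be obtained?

46

1×V and 5×C: area 15 ≤ 16, yield 1·6 + 5·8 = 46.
1×M and 5×C: area 14 ≤ 16, yield 1·4 + 5·8 = 44.
Best is 46.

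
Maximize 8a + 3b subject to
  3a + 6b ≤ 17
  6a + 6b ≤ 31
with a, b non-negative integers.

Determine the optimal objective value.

The continuous relaxation peaks at (5.17, 0) with value 41.33; rounding to a feasible lattice point costs some objective.
(a,b)=(5,0) is feasible, giving 40.
(a,b)=(4,0) is feasible, giving 32.
No feasible integer point exceeds 40.

40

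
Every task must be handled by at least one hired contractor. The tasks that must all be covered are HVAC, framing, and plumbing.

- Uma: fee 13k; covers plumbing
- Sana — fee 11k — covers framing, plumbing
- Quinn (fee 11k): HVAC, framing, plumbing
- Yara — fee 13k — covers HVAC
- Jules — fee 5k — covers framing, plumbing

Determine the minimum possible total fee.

11

The greedy cost-per-new-task heuristic would pick Jules and Quinn for 16, but a cheaper cover exists.
Quinn alone covers HVAC, framing, plumbing — every task.
Total fee: 11.
No cover costs less than 11.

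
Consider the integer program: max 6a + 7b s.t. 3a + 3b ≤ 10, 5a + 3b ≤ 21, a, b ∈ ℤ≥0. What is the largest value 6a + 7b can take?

21

(a,b)=(0,3): 3·0+3·3=9≤10, 5·0+3·3=9≤21, objective 21.
(a,b)=(1,2): 3·1+3·2=9≤10, 5·1+3·2=11≤21, objective 20.
The best lattice point is (0,3), giving 21.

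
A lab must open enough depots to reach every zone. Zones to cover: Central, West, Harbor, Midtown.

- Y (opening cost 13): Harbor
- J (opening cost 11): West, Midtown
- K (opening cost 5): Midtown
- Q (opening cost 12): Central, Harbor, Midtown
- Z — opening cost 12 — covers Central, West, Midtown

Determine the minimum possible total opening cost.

23

Choose J and Q: together they cover Central, West, Harbor, Midtown — every zone.
Total opening cost: 11 + 12 = 23.
No cover costs less than 23.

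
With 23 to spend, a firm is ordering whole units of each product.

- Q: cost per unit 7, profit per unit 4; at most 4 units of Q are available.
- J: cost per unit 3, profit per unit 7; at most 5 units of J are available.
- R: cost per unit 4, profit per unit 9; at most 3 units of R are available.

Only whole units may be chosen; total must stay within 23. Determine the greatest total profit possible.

5×J and 2×R: cost 23 ≤ 23, profit 5·7 + 2·9 = 53.
3×J and 3×R: cost 21 ≤ 23, profit 3·7 + 3·9 = 48.
Best is 53.

53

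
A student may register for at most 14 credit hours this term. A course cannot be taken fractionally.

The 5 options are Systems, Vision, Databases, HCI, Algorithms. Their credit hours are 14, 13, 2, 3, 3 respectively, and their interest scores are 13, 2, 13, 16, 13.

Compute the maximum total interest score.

HCI + Algorithms: credit hours 3 + 3 = 6 ≤ 14, interest score 16 + 13 = 29.
Databases + HCI + Algorithms: credit hours 2 + 3 + 3 = 8 ≤ 14, interest score 13 + 16 + 13 = 42.
Databases + HCI: credit hours 2 + 3 = 5 ≤ 14, interest score 13 + 16 = 29.
Best is Databases, HCI, and Algorithms with total interest score 42.

42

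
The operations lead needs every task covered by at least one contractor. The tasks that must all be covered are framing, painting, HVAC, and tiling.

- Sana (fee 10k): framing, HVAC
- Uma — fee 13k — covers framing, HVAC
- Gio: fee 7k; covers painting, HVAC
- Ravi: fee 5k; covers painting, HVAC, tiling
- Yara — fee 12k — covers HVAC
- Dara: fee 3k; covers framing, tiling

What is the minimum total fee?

This is a weighted set-cover instance.
Choose Ravi and Dara: together they cover framing, painting, HVAC, tiling — every task.
Total fee: 5 + 3 = 8.
No cover costs less than 8.

8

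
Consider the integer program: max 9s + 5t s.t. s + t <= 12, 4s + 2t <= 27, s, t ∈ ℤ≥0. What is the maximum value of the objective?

64

The continuous relaxation peaks at (1.5, 10.5) with value 66.00; rounding to a feasible lattice point costs some objective.
(s,t)=(1,11): 1·1+1·11=12≤12, 4·1+2·11=26≤27, objective 64.
(s,t)=(2,9): 1·2+1·9=11≤12, 4·2+2·9=26≤27, objective 63.
(s,t)=(0,12): 1·0+1·12=12≤12, 4·0+2·12=24≤27, objective 60.
The best lattice point is (1,11), giving 64.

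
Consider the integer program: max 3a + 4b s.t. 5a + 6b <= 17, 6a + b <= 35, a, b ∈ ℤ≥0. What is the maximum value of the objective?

Relaxing integrality, the LP optimum is 11.33 at (a,b) = (0, 2.83), which is not an integer point.
(a,b)=(1,2): 5·1+6·2=17≤17, 6·1+1·2=8≤35, objective 11.
(a,b)=(2,1): 5·2+6·1=16≤17, 6·2+1·1=13≤35, objective 10.
(a,b)=(0,2): 5·0+6·2=12≤17, 6·0+1·2=2≤35, objective 8.
Maximum is 11 at (a,b)=(1,2).

11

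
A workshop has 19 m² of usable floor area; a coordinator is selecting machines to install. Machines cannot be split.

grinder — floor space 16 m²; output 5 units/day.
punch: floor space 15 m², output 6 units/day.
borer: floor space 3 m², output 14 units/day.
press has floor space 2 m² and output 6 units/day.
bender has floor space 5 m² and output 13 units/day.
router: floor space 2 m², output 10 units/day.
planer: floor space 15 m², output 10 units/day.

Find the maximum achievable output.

borer + bender + router: floor space 3 + 5 + 2 = 10 ≤ 19, output 14 + 13 + 10 = 37.
borer + press + bender + router: floor space 3 + 2 + 5 + 2 = 12 ≤ 19, output 14 + 6 + 13 + 10 = 43.
borer + press + bender: floor space 3 + 2 + 5 = 10 ≤ 19, output 14 + 6 + 13 = 33.
Best is borer, press, bender, and router with total output 43.

43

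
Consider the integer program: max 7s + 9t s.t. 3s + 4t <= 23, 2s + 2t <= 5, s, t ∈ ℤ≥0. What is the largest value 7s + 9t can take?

18

(s,t)=(0,2) is feasible, giving 18.
(s,t)=(1,1) is feasible, giving 16.
(s,t)=(0,1) is feasible, giving 9.
No feasible integer point exceeds 18.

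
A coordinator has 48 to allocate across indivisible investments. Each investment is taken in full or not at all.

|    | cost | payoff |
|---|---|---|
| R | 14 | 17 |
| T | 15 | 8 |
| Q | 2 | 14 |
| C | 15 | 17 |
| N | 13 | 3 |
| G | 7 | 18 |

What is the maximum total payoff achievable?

66

This is a 0-1 knapsack instance.
Allowing fractional choices, the relaxed optimum would be about 71.3, but investments are indivisible.
R + T + Q + G: cost 14 + 15 + 2 + 7 = 38 ≤ 48, payoff 17 + 8 + 14 + 18 = 57.
R + Q + C + G: cost 14 + 2 + 15 + 7 = 38 ≤ 48, payoff 17 + 14 + 17 + 18 = 66.
Best is R, Q, C, and G with total payoff 66.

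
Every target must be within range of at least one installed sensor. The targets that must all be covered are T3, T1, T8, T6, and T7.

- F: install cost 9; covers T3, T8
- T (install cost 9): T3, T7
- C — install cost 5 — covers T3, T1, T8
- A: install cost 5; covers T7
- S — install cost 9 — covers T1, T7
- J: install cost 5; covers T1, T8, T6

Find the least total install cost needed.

The greedy cost-per-new-target heuristic would pick C, A, and J for 15, but a cheaper cover exists.
Choose T and J: together they cover T3, T1, T8, T6, T7 — every target.
Total install cost: 9 + 5 = 14.
No cover costs less than 14.

14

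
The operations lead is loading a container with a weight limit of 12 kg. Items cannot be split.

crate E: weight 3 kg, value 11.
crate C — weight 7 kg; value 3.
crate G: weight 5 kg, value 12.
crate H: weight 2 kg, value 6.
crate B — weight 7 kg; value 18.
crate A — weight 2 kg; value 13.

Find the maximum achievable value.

42

Allowing fractional choices, the relaxed optimum would be about 42.9, but items are indivisible.
crate H + crate B + crate A: weight 2 + 7 + 2 = 11 ≤ 12, value 6 + 18 + 13 = 37.
crate E + crate B + crate A: weight 3 + 7 + 2 = 12 ≤ 12, value 11 + 18 + 13 = 42.
crate E + crate G + crate H + crate A: weight 3 + 5 + 2 + 2 = 12 ≤ 12, value 11 + 12 + 6 + 13 = 42.
The maximum value is 42; one optimal choice is crate E, crate G, crate H, and crate A.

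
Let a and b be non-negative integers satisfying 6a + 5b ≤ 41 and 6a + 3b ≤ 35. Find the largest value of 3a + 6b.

48

(a,b)=(0,8): 6·0+5·8=40≤41, 6·0+3·8=24≤35, objective 48.
(a,b)=(1,7): 6·1+5·7=41≤41, 6·1+3·7=27≤35, objective 45.
Maximum is 48 at (a,b)=(0,8).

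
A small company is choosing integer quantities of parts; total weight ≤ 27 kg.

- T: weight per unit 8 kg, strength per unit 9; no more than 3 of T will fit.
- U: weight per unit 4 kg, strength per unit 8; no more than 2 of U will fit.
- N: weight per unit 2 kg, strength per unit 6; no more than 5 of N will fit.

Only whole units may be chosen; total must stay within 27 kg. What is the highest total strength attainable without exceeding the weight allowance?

This is a bounded integer knapsack.
Take 1×T, 2×U, and 5×N: weight 26 ≤ 27, strength 1·9 + 2·8 + 5·6 = 55.
N has the best ratio (6/2) and is taken to its limit of 5; remaining capacity is filled optimally with the others.

55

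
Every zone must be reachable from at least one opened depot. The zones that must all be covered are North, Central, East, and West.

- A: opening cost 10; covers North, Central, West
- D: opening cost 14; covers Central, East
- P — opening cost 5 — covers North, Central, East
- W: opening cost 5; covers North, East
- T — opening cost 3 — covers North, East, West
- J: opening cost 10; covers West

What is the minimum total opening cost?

Choose P and T: together they cover North, Central, East, West — every zone.
Total opening cost: 5 + 3 = 8.
No cover costs less than 8.

8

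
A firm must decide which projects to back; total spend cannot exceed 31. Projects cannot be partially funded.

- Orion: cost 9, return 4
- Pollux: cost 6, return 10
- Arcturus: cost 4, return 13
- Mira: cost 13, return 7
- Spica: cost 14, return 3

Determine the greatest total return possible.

30

This is a 0-1 knapsack instance.
Take Pollux, Arcturus, and Mira: cost 6 + 4 + 13 = 23 ≤ 31, return 10 + 13 + 7 = 30.
No other feasible combination does better.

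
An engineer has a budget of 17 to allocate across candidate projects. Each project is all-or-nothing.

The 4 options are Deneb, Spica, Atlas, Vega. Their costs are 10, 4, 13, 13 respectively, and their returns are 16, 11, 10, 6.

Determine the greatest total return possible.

This is an integer program with binary decision variables.
Allowing fractional choices, the relaxed optimum would be about 29.3, but projects are indivisible.
Deneb + Spica: cost 10 + 4 = 14 ≤ 17, return 16 + 11 = 27.
Spica + Vega: cost 4 + 13 = 17 ≤ 17, return 11 + 6 = 17.
Spica + Atlas: cost 4 + 13 = 17 ≤ 17, return 11 + 10 = 21.
Best is Deneb and Spica with total return 27.

27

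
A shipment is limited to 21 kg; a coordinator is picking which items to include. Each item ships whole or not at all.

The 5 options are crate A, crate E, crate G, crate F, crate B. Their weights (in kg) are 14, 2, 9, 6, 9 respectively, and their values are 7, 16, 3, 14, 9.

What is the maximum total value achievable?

crate E + crate G + crate F: weight 2 + 9 + 6 = 17 ≤ 21, value 16 + 3 + 14 = 33.
crate E + crate F: weight 2 + 6 = 8 ≤ 21, value 16 + 14 = 30.
crate E + crate F + crate B: weight 2 + 6 + 9 = 17 ≤ 21, value 16 + 14 + 9 = 39.
Best is crate E, crate F, and crate B with total value 39.

39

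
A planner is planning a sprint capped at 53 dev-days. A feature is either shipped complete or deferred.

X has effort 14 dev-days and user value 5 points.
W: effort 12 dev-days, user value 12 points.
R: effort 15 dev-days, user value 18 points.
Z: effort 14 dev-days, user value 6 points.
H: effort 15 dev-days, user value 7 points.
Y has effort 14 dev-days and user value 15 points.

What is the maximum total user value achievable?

W + R + Y: effort 12 + 15 + 14 = 41 ≤ 53, user value 12 + 18 + 15 = 45.
R + H + Y: effort 15 + 15 + 14 = 44 ≤ 53, user value 18 + 7 + 15 = 40.
Best is W, R, and Y with total user value 45.

45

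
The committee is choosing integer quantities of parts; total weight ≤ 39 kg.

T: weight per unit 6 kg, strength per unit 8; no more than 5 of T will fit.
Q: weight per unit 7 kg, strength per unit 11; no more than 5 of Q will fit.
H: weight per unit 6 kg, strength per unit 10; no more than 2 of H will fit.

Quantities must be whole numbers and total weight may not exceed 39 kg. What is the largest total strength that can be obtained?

61

This is a bounded integer knapsack.
H has the best ratio (10/6); taking only H gives at most 2×10 = 20 (stopped by the supply cap of 2).
Mixing does better — 1×T, 3×Q, and 2×H: weight 39 ≤ 39, strength 1·8 + 3·11 + 2·10 = 61.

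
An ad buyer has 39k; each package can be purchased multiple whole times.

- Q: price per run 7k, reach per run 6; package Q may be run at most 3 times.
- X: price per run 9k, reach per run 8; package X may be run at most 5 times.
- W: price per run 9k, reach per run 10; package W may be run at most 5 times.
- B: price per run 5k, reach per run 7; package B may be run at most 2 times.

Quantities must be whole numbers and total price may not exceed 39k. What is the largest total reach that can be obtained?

This is a bounded integer knapsack.
3×W and 2×B: price 37 ≤ 39, reach 3·10 + 2·7 = 44.
1×Q, 3×W, and 1×B: price 39 ≤ 39, reach 1·6 + 3·10 + 1·7 = 43.
Best is 44.

44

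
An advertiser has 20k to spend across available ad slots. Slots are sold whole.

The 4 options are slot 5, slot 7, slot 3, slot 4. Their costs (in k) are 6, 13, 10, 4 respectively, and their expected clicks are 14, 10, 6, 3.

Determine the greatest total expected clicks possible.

24

Allowing fractional choices, the relaxed optimum would be about 24.8, but ad slots are indivisible.
slot 5 + slot 3: cost 6 + 10 = 16 ≤ 20, expected clicks 14 + 6 = 20.
slot 5 + slot 7: cost 6 + 13 = 19 ≤ 20, expected clicks 14 + 10 = 24.
slot 5 + slot 3 + slot 4: cost 6 + 10 + 4 = 20 ≤ 20, expected clicks 14 + 6 + 3 = 23.
Best is slot 5 and slot 7 with total expected clicks 24.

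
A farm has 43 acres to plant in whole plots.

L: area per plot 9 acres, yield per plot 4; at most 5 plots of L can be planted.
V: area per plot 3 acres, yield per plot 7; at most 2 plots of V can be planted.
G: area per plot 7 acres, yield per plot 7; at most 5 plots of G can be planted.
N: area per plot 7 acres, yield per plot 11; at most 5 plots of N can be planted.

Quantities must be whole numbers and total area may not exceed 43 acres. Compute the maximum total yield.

2×V and 5×N: area 41 ≤ 43, yield 2·7 + 5·11 = 69.
2×V, 1×G, and 4×N: area 41 ≤ 43, yield 2·7 + 1·7 + 4·11 = 65.
Best is 69.

69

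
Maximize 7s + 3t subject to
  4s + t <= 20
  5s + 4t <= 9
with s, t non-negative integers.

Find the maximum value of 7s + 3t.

10

(s,t)=(1,1): 4·1+1·1=5≤20, 5·1+4·1=9≤9, objective 10.
(s,t)=(1,0): 4·1+1·0=4≤20, 5·1+4·0=5≤9, objective 7.
(s,t)=(0,2): 4·0+1·2=2≤20, 5·0+4·2=8≤9, objective 6.
The best lattice point is (1,1), giving 10.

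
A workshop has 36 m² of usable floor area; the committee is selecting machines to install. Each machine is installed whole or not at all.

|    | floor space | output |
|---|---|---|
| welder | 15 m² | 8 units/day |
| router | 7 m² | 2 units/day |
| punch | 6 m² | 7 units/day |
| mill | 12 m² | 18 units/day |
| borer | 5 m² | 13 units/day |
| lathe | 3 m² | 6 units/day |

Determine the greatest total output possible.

46

router + punch + mill + borer + lathe: floor space 7 + 6 + 12 + 5 + 3 = 33 ≤ 36, output 2 + 7 + 18 + 13 + 6 = 46.
welder + mill + borer + lathe: floor space 15 + 12 + 5 + 3 = 35 ≤ 36, output 8 + 18 + 13 + 6 = 45.
Best is router, punch, mill, borer, and lathe with total output 46.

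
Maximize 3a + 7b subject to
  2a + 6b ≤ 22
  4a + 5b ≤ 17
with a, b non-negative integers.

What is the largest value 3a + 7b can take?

Relaxing integrality, the LP optimum is 23.80 at (a,b) = (0, 3.4), which is not an integer point.
(a,b)=(0,3): 2·0+6·3=18≤22, 4·0+5·3=15≤17, objective 21.
(a,b)=(1,2): 2·1+6·2=14≤22, 4·1+5·2=14≤17, objective 17.
(a,b)=(0,2): 2·0+6·2=12≤22, 4·0+5·2=10≤17, objective 14.
Maximum is 21 at (a,b)=(0,3).

21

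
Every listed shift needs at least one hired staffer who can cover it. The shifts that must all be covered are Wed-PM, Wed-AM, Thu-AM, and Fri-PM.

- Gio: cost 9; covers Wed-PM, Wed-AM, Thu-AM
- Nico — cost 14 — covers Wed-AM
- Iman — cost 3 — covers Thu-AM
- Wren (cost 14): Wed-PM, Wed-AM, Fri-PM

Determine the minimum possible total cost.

The greedy cost-per-new-shift heuristic would pick Gio and Wren for 23, but a cheaper cover exists.
Choose Iman and Wren: together they cover Wed-PM, Wed-AM, Thu-AM, Fri-PM — every shift.
Total cost: 3 + 14 = 17.
No cover costs less than 17.

17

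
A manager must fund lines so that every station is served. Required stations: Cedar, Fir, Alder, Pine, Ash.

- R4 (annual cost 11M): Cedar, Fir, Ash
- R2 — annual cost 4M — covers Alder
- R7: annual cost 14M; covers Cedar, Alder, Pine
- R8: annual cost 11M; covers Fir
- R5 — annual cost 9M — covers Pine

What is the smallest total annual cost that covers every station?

24

Choose R4, R2, and R5: together they cover Cedar, Fir, Alder, Pine, Ash — every station.
Total annual cost: 11 + 4 + 9 = 24.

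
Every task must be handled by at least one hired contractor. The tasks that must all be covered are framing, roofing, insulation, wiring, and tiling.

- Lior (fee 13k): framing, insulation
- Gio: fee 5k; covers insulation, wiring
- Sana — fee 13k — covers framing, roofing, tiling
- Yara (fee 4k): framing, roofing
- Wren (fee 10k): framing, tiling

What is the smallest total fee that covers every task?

This is an integer covering problem.
Choose Gio and Sana: together they cover framing, roofing, insulation, wiring, tiling — every task.
Total fee: 5 + 13 = 18.

18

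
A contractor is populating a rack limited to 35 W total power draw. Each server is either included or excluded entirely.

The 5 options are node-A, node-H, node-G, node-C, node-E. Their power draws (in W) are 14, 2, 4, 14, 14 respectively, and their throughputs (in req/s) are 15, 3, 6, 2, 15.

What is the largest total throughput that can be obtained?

node-A + node-H + node-G + node-E: power draw 14 + 2 + 4 + 14 = 34 ≤ 35, throughput 15 + 3 + 6 + 15 = 39.
node-A + node-G + node-E: power draw 14 + 4 + 14 = 32 ≤ 35, throughput 15 + 6 + 15 = 36.
Best is node-A, node-H, node-G, and node-E with total throughput 39.

39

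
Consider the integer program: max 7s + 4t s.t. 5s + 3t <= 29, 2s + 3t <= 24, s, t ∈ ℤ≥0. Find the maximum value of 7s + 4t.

40

The continuous relaxation peaks at (5.8, 0) with value 40.60; rounding to a feasible lattice point costs some objective.
(s,t)=(4,3): 5·4+3·3=29≤29, 2·4+3·3=17≤24, objective 40.
(s,t)=(5,1): 5·5+3·1=28≤29, 2·5+3·1=13≤24, objective 39.
Maximum is 40 at (s,t)=(4,3).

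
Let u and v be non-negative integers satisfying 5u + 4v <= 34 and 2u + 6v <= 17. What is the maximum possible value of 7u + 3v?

42

Relaxing integrality, the LP optimum is 47.60 at (u,v) = (6.8, 0), which is not an integer point.
(u,v)=(6,0): 5·6+4·0=30≤34, 2·6+6·0=12≤17, objective 42.
(u,v)=(5,1): 5·5+4·1=29≤34, 2·5+6·1=16≤17, objective 38.
(u,v)=(5,0): 5·5+4·0=25≤34, 2·5+6·0=10≤17, objective 35.
Maximum is 42 at (u,v)=(6,0).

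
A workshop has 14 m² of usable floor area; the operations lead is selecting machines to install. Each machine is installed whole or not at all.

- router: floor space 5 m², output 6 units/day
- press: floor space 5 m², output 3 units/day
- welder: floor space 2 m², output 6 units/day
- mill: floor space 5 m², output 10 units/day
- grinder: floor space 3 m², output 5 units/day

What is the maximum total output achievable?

welder + mill + grinder: floor space 2 + 5 + 3 = 10 ≤ 14, output 6 + 10 + 5 = 21.
router + welder + mill: floor space 5 + 2 + 5 = 12 ≤ 14, output 6 + 6 + 10 = 22.
router + mill + grinder: floor space 5 + 5 + 3 = 13 ≤ 14, output 6 + 10 + 5 = 21.
Best is router, welder, and mill with total output 22.

22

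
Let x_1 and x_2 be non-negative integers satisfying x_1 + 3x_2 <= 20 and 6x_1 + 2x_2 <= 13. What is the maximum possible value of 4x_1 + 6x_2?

36

Relaxing integrality, the LP optimum is 39.00 at (x_1,x_2) = (0, 6.5), which is not an integer point.
(x_1,x_2)=(0,6): 1·0+3·6=18≤20, 6·0+2·6=12≤13, objective 36.
(x_1,x_2)=(0,5): 1·0+3·5=15≤20, 6·0+2·5=10≤13, objective 30.
No feasible integer point exceeds 36.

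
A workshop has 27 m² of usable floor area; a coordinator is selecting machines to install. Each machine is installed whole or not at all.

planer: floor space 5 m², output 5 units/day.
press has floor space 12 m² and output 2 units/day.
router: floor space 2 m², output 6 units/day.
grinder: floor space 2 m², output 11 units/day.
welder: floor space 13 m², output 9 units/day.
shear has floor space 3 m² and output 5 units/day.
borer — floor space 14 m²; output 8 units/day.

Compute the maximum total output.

36

router + grinder + welder + shear: floor space 2 + 2 + 13 + 3 = 20 ≤ 27, output 6 + 11 + 9 + 5 = 31.
planer + router + grinder + shear + borer: floor space 5 + 2 + 2 + 3 + 14 = 26 ≤ 27, output 5 + 6 + 11 + 5 + 8 = 35.
planer + router + grinder + welder + shear: floor space 5 + 2 + 2 + 13 + 3 = 25 ≤ 27, output 5 + 6 + 11 + 9 + 5 = 36.
Best is planer, router, grinder, welder, and shear with total output 36.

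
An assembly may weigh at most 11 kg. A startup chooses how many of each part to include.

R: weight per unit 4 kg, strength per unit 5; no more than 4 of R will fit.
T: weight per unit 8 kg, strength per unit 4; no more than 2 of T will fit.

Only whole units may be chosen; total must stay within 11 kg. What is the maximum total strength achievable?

2×R: weight 8 ≤ 11, strength 2·5 = 10.
1×R: weight 4 ≤ 11, strength 1·5 = 5.
Best is 10.

10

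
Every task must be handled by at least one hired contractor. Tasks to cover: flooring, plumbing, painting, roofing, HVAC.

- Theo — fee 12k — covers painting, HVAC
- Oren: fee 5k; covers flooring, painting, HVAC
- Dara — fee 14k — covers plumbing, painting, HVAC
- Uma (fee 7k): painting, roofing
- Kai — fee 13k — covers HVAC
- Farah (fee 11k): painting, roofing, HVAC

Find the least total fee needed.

26

This is an integer covering problem.
Choose Oren, Dara, and Uma: together they cover flooring, plumbing, painting, roofing, HVAC — every task.
Total fee: 5 + 14 + 7 = 26.
No cover costs less than 26.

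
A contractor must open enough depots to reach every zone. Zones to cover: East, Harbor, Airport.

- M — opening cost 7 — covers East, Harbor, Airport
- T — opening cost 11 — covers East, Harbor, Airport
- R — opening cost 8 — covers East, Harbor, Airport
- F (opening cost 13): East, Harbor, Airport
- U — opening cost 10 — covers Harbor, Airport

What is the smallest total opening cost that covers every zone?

7

This is an integer covering problem.
M alone covers East, Harbor, Airport — every zone.
Total opening cost: 7.
No cover costs less than 7.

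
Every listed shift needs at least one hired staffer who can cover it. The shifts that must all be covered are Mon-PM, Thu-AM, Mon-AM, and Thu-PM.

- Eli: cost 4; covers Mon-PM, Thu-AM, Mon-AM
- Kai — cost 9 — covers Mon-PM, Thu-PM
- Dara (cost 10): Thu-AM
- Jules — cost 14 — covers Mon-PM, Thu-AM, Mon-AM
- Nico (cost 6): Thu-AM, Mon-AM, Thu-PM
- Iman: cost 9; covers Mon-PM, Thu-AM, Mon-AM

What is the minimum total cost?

Choose Eli and Nico: together they cover Mon-PM, Thu-AM, Mon-AM, Thu-PM — every shift.
Total cost: 4 + 6 = 10.
No cover costs less than 10.

10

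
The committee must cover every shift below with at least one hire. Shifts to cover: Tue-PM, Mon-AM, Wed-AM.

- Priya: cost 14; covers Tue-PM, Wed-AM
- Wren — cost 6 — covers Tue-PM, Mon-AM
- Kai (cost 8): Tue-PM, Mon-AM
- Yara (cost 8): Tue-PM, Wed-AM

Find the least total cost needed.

14

Choose Wren and Yara: together they cover Tue-PM, Mon-AM, Wed-AM — every shift.
Total cost: 6 + 8 = 14.
No cover costs less than 14.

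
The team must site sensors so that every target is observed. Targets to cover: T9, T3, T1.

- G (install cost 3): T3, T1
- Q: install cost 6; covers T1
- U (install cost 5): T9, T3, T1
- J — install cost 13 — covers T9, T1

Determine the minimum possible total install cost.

5

This is an integer covering problem.
The greedy cost-per-new-target heuristic would pick G and U for 8, but a cheaper cover exists.
U alone covers T9, T3, T1 — every target.
Total install cost: 5.
No cover costs less than 5.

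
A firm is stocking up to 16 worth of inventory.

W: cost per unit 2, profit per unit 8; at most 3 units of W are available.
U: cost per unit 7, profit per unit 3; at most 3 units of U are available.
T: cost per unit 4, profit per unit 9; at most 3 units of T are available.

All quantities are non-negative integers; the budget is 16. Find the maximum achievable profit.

W has the best ratio (8/2); taking only W gives at most 3×8 = 24 (stopped by the supply cap of 3).
Mixing does better — 2×W and 3×T: cost 16 ≤ 16, profit 2·8 + 3·9 = 43.

43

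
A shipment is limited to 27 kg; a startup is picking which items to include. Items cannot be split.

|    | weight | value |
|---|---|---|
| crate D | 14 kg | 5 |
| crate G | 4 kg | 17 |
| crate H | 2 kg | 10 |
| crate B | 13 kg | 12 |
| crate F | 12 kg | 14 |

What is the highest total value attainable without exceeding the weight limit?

41

Allowing fractional choices, the relaxed optimum would be about 49.3, but items are indivisible.
crate G + crate H + crate B: weight 4 + 2 + 13 = 19 ≤ 27, value 17 + 10 + 12 = 39.
crate G + crate H + crate F: weight 4 + 2 + 12 = 18 ≤ 27, value 17 + 10 + 14 = 41.
Best is crate G, crate H, and crate F with total value 41.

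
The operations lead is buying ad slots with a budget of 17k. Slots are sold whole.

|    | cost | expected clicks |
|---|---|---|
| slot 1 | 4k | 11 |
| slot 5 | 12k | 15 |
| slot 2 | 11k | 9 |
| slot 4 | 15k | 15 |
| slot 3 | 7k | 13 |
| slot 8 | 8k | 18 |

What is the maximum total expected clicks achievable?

Take slot 3 and slot 8: cost 7 + 8 = 15 ≤ 17, expected clicks 13 + 18 = 31.
No other feasible combination does better.

31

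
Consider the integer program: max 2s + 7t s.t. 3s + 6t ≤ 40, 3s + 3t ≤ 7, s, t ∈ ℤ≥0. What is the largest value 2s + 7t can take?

Relaxing integrality, the LP optimum is 16.33 at (s,t) = (0, 2.33), which is not an integer point.
(s,t)=(0,2): 3·0+6·2=12≤40, 3·0+3·2=6≤7, objective 14.
(s,t)=(1,1): 3·1+6·1=9≤40, 3·1+3·1=6≤7, objective 9.
(s,t)=(0,1): 3·0+6·1=6≤40, 3·0+3·1=3≤7, objective 7.
Maximum is 14 at (s,t)=(0,2).

14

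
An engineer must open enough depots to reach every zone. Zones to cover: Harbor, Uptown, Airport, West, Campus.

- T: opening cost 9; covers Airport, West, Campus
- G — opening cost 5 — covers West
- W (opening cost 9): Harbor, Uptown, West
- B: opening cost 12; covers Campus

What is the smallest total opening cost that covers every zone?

Choose T and W: together they cover Harbor, Uptown, Airport, West, Campus — every zone.
Total opening cost: 9 + 9 = 18.
No cover costs less than 18.

18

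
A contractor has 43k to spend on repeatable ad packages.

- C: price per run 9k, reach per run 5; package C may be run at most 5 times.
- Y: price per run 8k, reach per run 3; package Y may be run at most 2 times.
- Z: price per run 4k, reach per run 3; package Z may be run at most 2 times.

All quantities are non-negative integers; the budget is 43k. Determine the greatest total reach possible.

This is a bounded integer knapsack.
Take 3×C, 1×Y, and 2×Z: price 43 ≤ 43, reach 3·5 + 1·3 + 2·3 = 24.
Z has the best ratio (3/4) and is taken to its limit of 2; remaining capacity is filled optimally with the others.

24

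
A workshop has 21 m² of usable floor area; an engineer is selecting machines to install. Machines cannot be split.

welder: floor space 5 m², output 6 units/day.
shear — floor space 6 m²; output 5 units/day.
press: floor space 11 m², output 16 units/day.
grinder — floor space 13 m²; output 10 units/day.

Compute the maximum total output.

Allowing fractional choices, the relaxed optimum would be about 26.2, but machines are indivisible.
shear + press: floor space 6 + 11 = 17 ≤ 21, output 5 + 16 = 21.
press: floor space 11 ≤ 21, output 16.
welder + press: floor space 5 + 11 = 16 ≤ 21, output 6 + 16 = 22.
Best is welder and press with total output 22.

22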